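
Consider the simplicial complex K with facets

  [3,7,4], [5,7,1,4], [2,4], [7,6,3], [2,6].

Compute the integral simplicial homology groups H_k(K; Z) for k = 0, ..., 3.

Take the total order 1 < 2 < 3 < 4 < 5 < 6 < 7 on the vertex set. Then K (dimension 3) consists of the simplices:

  0-simplices (7): [1], [2], [3], [4], [5], [6], [7]
  1-simplices (12): [1,4], [1,5], [1,7], [2,4], [2,6], [3,4], [3,6], [3,7], [4,5], [4,7], [5,7], [6,7]
  2-simplices (6): [1,4,5], [1,4,7], [1,5,7], [3,4,7], [3,6,7], [4,5,7]
  3-simplices (1): [1,4,5,7]

giving chain groups C_0 ≅ Z^7, C_1 ≅ Z^12, C_2 ≅ Z^6, C_3 ≅ Z^1.

Boundary ∂_1: C_1 → C_0 maps an edge to its endpoints' difference, ∂[p,q] = q − p. For instance
  ∂[2,6] = [6] − [2].
The resulting 7×12 matrix has rank 6, and its Smith normal form has invariant factors (1,1,1,1,1,1).

∂_2: C_2 → C_1 sends each 2-simplex [p,q,r] to [q,r] − [p,r] + [p,q]. For instance
  ∂[1,4,5] = [4,5] − [1,5] + [1,4],
  ∂[1,4,7] = [4,7] − [1,7] + [1,4].
This gives a 12×6 integer matrix of rank 5; reducing to Smith normal form yields diagonal entries (1,1,1,1,1).

∂_3: C_3 → C_2 sends each 3-simplex σ to the alternating sum Σ_i (−1)^i (σ with its i-th vertex removed). For instance
  ∂[1,4,5,7] = [4,5,7] − [1,5,7] + [1,4,7] − [1,4,5].
This gives a 6×1 integer matrix of rank 1; reducing to Smith normal form yields diagonal entries (1).

From H_k ≅ ker(∂_k) / im(∂_{k+1}) we obtain:

  H_0: rank C_0 − rank ∂_1 = 7 − 6 = 1, and the invariant factors of ∂_1 are all 1, so H_0 ≅ Z.
  H_1: rank ker ∂_1 − rank ∂_2 = (12 − 6) − 5 = 1, and the invariant factors of ∂_2 are all 1, so H_1 ≅ Z.
  H_2: rank ker ∂_2 − rank ∂_3 = (6 − 5) − 1 = 0, and the invariant factors of ∂_3 are all 1, so H_2 ≅ 0.
  H_3: rank ker ∂_3 − rank ∂_4 = (1 − 1) − 0 = 0, and there is no ∂_4, so H_3 ≅ 0.

H_0 = Z,  H_1 = Z,  H_2 = 0,  H_3 = 0.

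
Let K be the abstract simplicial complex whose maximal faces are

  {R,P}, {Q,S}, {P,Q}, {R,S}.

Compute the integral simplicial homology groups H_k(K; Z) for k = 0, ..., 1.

H_0 = Z,  H_1 = Z.

Order the vertices as P < Q < R < S. Listing each simplex with vertices in this order, K has dimension 1 with simplices:

  0-simplices (4): P, Q, R, S
  1-simplices (4): PQ, PR, QS, RS

Hence C_0 ≅ Z^4, C_1 ≅ Z^4.

Boundary ∂_1: C_1 → C_0 is given by ∂[p,q] = [q] − [p]. For instance
  ∂PR = R − P.
As a 4×4 matrix over Z this has rank 3, with invariant factors (1,1,1).

Now H_k = ker ∂_k / im ∂_{k+1}, so:

  H_0: rank C_0 − rank ∂_1 = 4 − 3 = 1, and the invariant factors of ∂_1 are all 1, so H_0 ≅ Z.
  H_1: rank ker ∂_1 − rank ∂_2 = (4 − 3) − 0 = 1, and there is no ∂_2, so H_1 ≅ Z.

(K is a triangulation of the circle S^1.)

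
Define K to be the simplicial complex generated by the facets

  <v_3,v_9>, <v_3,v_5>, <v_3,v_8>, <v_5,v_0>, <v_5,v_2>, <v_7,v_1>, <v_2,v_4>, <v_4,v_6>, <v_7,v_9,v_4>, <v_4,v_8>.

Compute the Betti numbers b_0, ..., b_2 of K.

b_0 = 1, b_1 = 2, b_2 = 0.

Order the vertices as v_0 < v_1 < v_2 < v_3 < v_4 < v_5 < v_6 < v_7 < v_8 < v_9. Listing each simplex with vertices in this order, K has dimension 2 with simplices:

  0-simplices (10): [v_0], [v_1], [v_2], [v_3], [v_4], [v_5], [v_6], [v_7], [v_8], [v_9]
  1-simplices (12): [v_0,v_5], [v_1,v_7], [v_2,v_4], [v_2,v_5], [v_3,v_5], [v_3,v_8], [v_3,v_9], [v_4,v_6], [v_4,v_7], [v_4,v_8], [v_4,v_9], [v_7,v_9]
  2-simplices (1): [v_4,v_7,v_9]

so the chain groups are C_0 ≅ Z^10, C_1 ≅ Z^12, C_2 ≅ Z^1.

∂_1: C_1 → C_0 sends each edge [p,q] (with p < q) to q − p. For instance
  ∂[v_4,v_6] = [v_6] − [v_4].
This gives a 10×12 integer matrix of rank 9; reducing to Smith normal form yields diagonal entries (1,1,1,1,1,1,1,1,1).

The boundary map ∂_2: C_2 → C_1 acts by ∂[p,q,r] = [q,r] − [p,r] + [p,q]. For instance
  ∂[v_4,v_7,v_9] = [v_7,v_9] − [v_4,v_9] + [v_4,v_7].
This gives a 12×1 integer matrix of rank 1; reducing to Smith normal form yields diagonal entries (1).

Reading off H_k = ker ∂_k / im ∂_{k+1}:

  H_0: rank C_0 − rank ∂_1 = 10 − 9 = 1, and the invariant factors of ∂_1 are all 1, so H_0 ≅ Z.
  H_1: rank ker ∂_1 − rank ∂_2 = (12 − 9) − 1 = 2, and the invariant factors of ∂_2 are all 1, so H_1 ≅ Z^2.
  H_2: rank ker ∂_2 − rank ∂_3 = (1 − 1) − 0 = 0, and there is no ∂_3, so H_2 ≅ 0.

As a check, the Euler characteristic is 10 − 12 + 1 = -1, which agrees with 1 − 2 + 0 = -1.

Hence the Betti numbers are b_0 = 1, b_1 = 2, b_2 = 0.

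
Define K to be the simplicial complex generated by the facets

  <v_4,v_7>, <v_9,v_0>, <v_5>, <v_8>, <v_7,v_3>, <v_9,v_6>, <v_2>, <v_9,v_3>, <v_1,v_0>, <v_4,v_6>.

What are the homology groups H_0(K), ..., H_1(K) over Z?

H_0 = Z^4,  H_1 = Z.

Fix the vertex order v_0 < v_1 < v_2 < v_3 < v_4 < v_5 < v_6 < v_7 < v_8 < v_9 and write every simplex with vertices in increasing order. Then dim K = 1 and the simplices of K are:

  0-simplices (10): [v_0], [v_1], [v_2], [v_3], [v_4], [v_5], [v_6], [v_7], [v_8], [v_9]
  1-simplices (7): [v_0,v_1], [v_0,v_9], [v_3,v_7], [v_3,v_9], [v_4,v_6], [v_4,v_7], [v_6,v_9]

Hence C_0 ≅ Z^10, C_1 ≅ Z^7.

∂_1: C_1 → C_0 maps an edge to its endpoints' difference, ∂[p,q] = q − p. For instance
  ∂[v_4,v_7] = [v_7] − [v_4].
This gives a 10×7 integer matrix of rank 6; reducing to Smith normal form yields diagonal entries (1,1,1,1,1,1).

Now H_k = ker ∂_k / im ∂_{k+1}, so:

  H_0: rank C_0 − rank ∂_1 = 10 − 6 = 4, and the invariant factors of ∂_1 are all 1, so H_0 ≅ Z^4.
  H_1: rank ker ∂_1 − rank ∂_2 = (7 − 6) − 0 = 1, and there is no ∂_2, so H_1 ≅ Z.

As a check, the Euler characteristic is 10 − 7 = 3, which agrees with 4 − 1 = 3.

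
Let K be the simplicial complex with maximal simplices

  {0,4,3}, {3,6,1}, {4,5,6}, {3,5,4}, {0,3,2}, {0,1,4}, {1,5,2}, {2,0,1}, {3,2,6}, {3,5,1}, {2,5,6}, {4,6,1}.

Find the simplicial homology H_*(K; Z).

Fix the vertex order 0 < 1 < 2 < 3 < 4 < 5 < 6 and write every simplex with vertices in increasing order. Then dim K = 2 and the simplices of K are:

  0-simplices (7): [0], [1], [2], [3], [4], [5], [6]
  1-simplices (18): [0,1], [0,2], [0,3], [0,4], [1,2], [1,3], [1,4], [1,5], [1,6], [2,3], [2,5], [2,6], [3,4], [3,5], [3,6], [4,5], [4,6], [5,6]
  2-simplices (12): [0,1,2], [0,1,4], [0,2,3], [0,3,4], [1,2,5], [1,3,5], [1,3,6], [1,4,6], [2,3,6], [2,5,6], [3,4,5], [4,5,6]

so the chain groups are C_0 ≅ Z^7, C_1 ≅ Z^18, C_2 ≅ Z^12.

∂_1: C_1 → C_0 sends each edge [p,q] (with p < q) to q − p. For instance
  ∂[3,6] = [6] − [3].
The 7×18 boundary matrix has rank 6 and Smith normal form diag(1,1,1,1,1,1).

∂_2: C_2 → C_1 acts by ∂[p,q,r] = [q,r] − [p,r] + [p,q]. For instance
  ∂[0,3,4] = [3,4] − [0,4] + [0,3],
  ∂[2,5,6] = [5,6] − [2,6] + [2,5].
This gives a 18×12 integer matrix of rank 12; reducing to Smith normal form yields diagonal entries (1,1,1,1,1,1,1,1,1,1,1,2).

Computing H_k = (kernel of ∂_k) / (image of ∂_{k+1}):

  H_0: rank C_0 − rank ∂_1 = 7 − 6 = 1, and the invariant factors of ∂_1 are all 1, so H_0 ≅ Z.
  H_1: rank ker ∂_1 − rank ∂_2 = (18 − 6) − 12 = 0, and ∂_2 has invariant factor 2 > 1, so H_1 ≅ Z/2Z.
  H_2: rank ker ∂_2 − rank ∂_3 = (12 − 12) − 0 = 0, and there is no ∂_3, so H_2 ≅ 0.

As a check, the Euler characteristic is 7 − 18 + 12 = 1, which agrees with 1 − 0 + 0 = 1.
(K is a triangulation of the real projective plane RP^2.)

H_0 ≅ Z,  H_1 ≅ Z/2Z,  H_2 = 0.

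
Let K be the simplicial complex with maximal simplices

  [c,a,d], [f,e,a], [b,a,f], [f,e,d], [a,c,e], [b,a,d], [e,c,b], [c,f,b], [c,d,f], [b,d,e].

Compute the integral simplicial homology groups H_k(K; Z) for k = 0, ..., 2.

We work with the vertex ordering a < b < c < d < e < f. The simplices of K, each written with vertices in increasing order, are:

  0-simplices (6): a, b, c, d, e, f
  1-simplices (15): ab, ac, ad, ae, af, bc, bd, be, bf, cd, ce, cf, de, df, ef
  2-simplices (10): abd, abf, acd, ace, aef, bce, bcf, bde, cdf, def

so the chain groups are C_0 ≅ Z^6, C_1 ≅ Z^15, C_2 ≅ Z^10.

∂_1: C_1 → C_0 maps an edge to its endpoints' difference, ∂[p,q] = q − p.
This gives a 6×15 integer matrix of rank 5; reducing to Smith normal form yields diagonal entries (1,1,1,1,1).

∂_2: C_2 → C_1 acts by ∂[p,q,r] = [q,r] − [p,r] + [p,q]. For instance
  ∂bce = ce − be + bc,
  ∂bde = de − be + bd.
The 15×10 boundary matrix has rank 10 and Smith normal form diag(1,1,1,1,1,1,1,1,1,2).

Reading off H_k = ker ∂_k / im ∂_{k+1}:

  H_0: rank C_0 − rank ∂_1 = 6 − 5 = 1, and the invariant factors of ∂_1 are all 1, so H_0 ≅ Z.
  H_1: rank ker ∂_1 − rank ∂_2 = (15 − 5) − 10 = 0, and ∂_2 has invariant factor 2 > 1, so H_1 ≅ Z/2.
  H_2: rank ker ∂_2 − rank ∂_3 = (10 − 10) − 0 = 0, and there is no ∂_3, so H_2 ≅ 0.

H_0 ≅ Z,  H_1 ≅ Z/2,  H_2 = 0.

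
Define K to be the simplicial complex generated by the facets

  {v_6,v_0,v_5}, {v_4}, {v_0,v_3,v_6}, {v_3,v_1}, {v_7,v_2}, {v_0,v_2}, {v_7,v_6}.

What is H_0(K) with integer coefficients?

H_0 = Z^2.

We work with the vertex ordering v_0 < v_1 < v_2 < v_3 < v_4 < v_5 < v_6 < v_7. The simplices of K, each written with vertices in increasing order, are:

  0-simplices (8): [v_0], [v_1], [v_2], [v_3], [v_4], [v_5], [v_6], [v_7]
  1-simplices (9): [v_0,v_2], [v_0,v_3], [v_0,v_5], [v_0,v_6], [v_1,v_3], [v_2,v_7], [v_3,v_6], [v_5,v_6], [v_6,v_7]
  2-simplices (2): [v_0,v_3,v_6], [v_0,v_5,v_6]

giving chain groups C_0 ≅ Z^8, C_1 ≅ Z^9, C_2 ≅ Z^2.

The boundary map ∂_1: C_1 → C_0 sends each edge [p,q] (with p < q) to q − p. For instance
  ∂[v_1,v_3] = [v_3] − [v_1].
The 8×9 boundary matrix has rank 6 and Smith normal form diag(1,1,1,1,1,1).

Boundary ∂_2: C_2 → C_1 maps a triangle to the signed sum of its edges. For instance
  ∂[v_0,v_3,v_6] = [v_3,v_6] − [v_0,v_6] + [v_0,v_3],
  ∂[v_0,v_5,v_6] = [v_5,v_6] − [v_0,v_6] + [v_0,v_5].
As a 9×2 matrix over Z this has rank 2, with invariant factors (1,1).

Computing H_k = (kernel of ∂_k) / (image of ∂_{k+1}):

  H_0: rank C_0 − rank ∂_1 = 8 − 6 = 2, and the invariant factors of ∂_1 are all 1, so H_0 = Z^2.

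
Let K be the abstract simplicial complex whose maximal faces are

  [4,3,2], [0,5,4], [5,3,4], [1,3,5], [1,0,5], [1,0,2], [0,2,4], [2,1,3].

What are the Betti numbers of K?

b_0 = 1, b_1 = 0, b_2 = 1.

Order the vertices as 0 < 1 < 2 < 3 < 4 < 5. Listing each simplex with vertices in this order, K has dimension 2 with simplices:

  0-simplices (6): [0], [1], [2], [3], [4], [5]
  1-simplices (12): [0,1], [0,2], [0,4], [0,5], [1,2], [1,3], [1,5], [2,3], [2,4], [3,4], [3,5], [4,5]
  2-simplices (8): [0,1,2], [0,1,5], [0,2,4], [0,4,5], [1,2,3], [1,3,5], [2,3,4], [3,4,5]

so the chain groups are C_0 ≅ Z^6, C_1 ≅ Z^12, C_2 ≅ Z^8.

The boundary map ∂_1: C_1 → C_0 sends each edge [p,q] (with p < q) to q − p. For instance
  ∂[1,2] = [2] − [1].
This gives a 6×12 integer matrix of rank 5; reducing to Smith normal form yields diagonal entries (1,1,1,1,1).

∂_2: C_2 → C_1 sends each 2-simplex [p,q,r] to [q,r] − [p,r] + [p,q]. For instance
  ∂[0,1,5] = [1,5] − [0,5] + [0,1],
  ∂[2,3,4] = [3,4] − [2,4] + [2,3].
The 12×8 boundary matrix has rank 7 and Smith normal form diag(1,1,1,1,1,1,1).

Computing H_k = (kernel of ∂_k) / (image of ∂_{k+1}):

  H_0: rank C_0 − rank ∂_1 = 6 − 5 = 1, and the invariant factors of ∂_1 are all 1, so H_0 = Z.
  H_1: rank ker ∂_1 − rank ∂_2 = (12 − 5) − 7 = 0, and the invariant factors of ∂_2 are all 1, so H_1 = 0.
  H_2: rank ker ∂_2 − rank ∂_3 = (8 − 7) − 0 = 1, and there is no ∂_3, so H_2 = Z.

As a check, the Euler characteristic is 6 − 12 + 8 = 2, which agrees with 1 − 0 + 1 = 2.

Hence the Betti numbers are b_0 = 1, b_1 = 0, b_2 = 1.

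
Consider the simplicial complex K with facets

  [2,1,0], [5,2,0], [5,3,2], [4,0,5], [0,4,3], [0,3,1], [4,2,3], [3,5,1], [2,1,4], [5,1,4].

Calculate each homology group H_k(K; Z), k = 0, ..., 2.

We work with the vertex ordering 0 < 1 < 2 < 3 < 4 < 5. The simplices of K, each written with vertices in increasing order, are:

  0-simplices (6): [0], [1], [2], [3], [4], [5]
  1-simplices (15): [0,1], [0,2], [0,3], [0,4], [0,5], [1,2], [1,3], [1,4], [1,5], [2,3], [2,4], [2,5], [3,4], [3,5], [4,5]
  2-simplices (10): [0,1,2], [0,1,3], [0,2,5], [0,3,4], [0,4,5], [1,2,4], [1,3,5], [1,4,5], [2,3,4], [2,3,5]

Hence C_0 ≅ Z^6, C_1 ≅ Z^15, C_2 ≅ Z^10.

Boundary ∂_1: C_1 → C_0 sends each edge [p,q] (with p < q) to q − p.
As a 6×15 matrix over Z this has rank 5, with invariant factors (1,1,1,1,1).

∂_2: C_2 → C_1 sends each 2-simplex [p,q,r] to [q,r] − [p,r] + [p,q]. For instance
  ∂[0,1,3] = [1,3] − [0,3] + [0,1],
  ∂[2,3,5] = [3,5] − [2,5] + [2,3].
The resulting 15×10 matrix has rank 10, and its Smith normal form has invariant factors (1,1,1,1,1,1,1,1,1,2).

Now H_k = ker ∂_k / im ∂_{k+1}, so:

  H_0: rank C_0 − rank ∂_1 = 6 − 5 = 1, and the invariant factors of ∂_1 are all 1, so H_0 = Z.
  H_1: rank ker ∂_1 − rank ∂_2 = (15 − 5) − 10 = 0, and ∂_2 has invariant factor 2 > 1, so H_1 = Z/2Z.
  H_2: rank ker ∂_2 − rank ∂_3 = (10 − 10) − 0 = 0, and there is no ∂_3, so H_2 = 0.

H_0 ≅ Z,  H_1 ≅ Z/2Z,  H_2 = 0.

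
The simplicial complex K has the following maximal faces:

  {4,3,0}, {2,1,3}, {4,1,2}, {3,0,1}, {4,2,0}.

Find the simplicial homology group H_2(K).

K has 5 vertices, 10 edges, 5 triangles.
rank ∂_2 = 5, rank ∂_3 = 0 ⇒ b_2 = 5 − 5 − 0 = 0. So H_2 ≅ 0.

H_2 ≅ 0.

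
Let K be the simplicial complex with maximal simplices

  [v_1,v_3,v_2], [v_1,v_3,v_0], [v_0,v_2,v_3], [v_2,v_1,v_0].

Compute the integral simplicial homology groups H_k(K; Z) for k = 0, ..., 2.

We work with the vertex ordering v_0 < v_1 < v_2 < v_3. The simplices of K, each written with vertices in increasing order, are:

  0-simplices (4): [v_0], [v_1], [v_2], [v_3]
  1-simplices (6): [v_0,v_1], [v_0,v_2], [v_0,v_3], [v_1,v_2], [v_1,v_3], [v_2,v_3]
  2-simplices (4): [v_0,v_1,v_2], [v_0,v_1,v_3], [v_0,v_2,v_3], [v_1,v_2,v_3]

giving chain groups C_0 ≅ Z^4, C_1 ≅ Z^6, C_2 ≅ Z^4.

The boundary map ∂_1: C_1 → C_0 sends each edge [p,q] (with p < q) to q − p. For instance
  ∂[v_2,v_3] = [v_3] − [v_2].
The resulting 4×6 matrix has rank 3, and its Smith normal form has invariant factors (1,1,1).

Boundary ∂_2: C_2 → C_1 maps a triangle to the signed sum of its edges. For instance
  ∂[v_1,v_2,v_3] = [v_2,v_3] − [v_1,v_3] + [v_1,v_2],
  ∂[v_0,v_1,v_2] = [v_1,v_2] − [v_0,v_2] + [v_0,v_1].
The resulting 6×4 matrix has rank 3, and its Smith normal form has invariant factors (1,1,1).

Reading off H_k = ker ∂_k / im ∂_{k+1}:

  H_0: rank C_0 − rank ∂_1 = 4 − 3 = 1, and the invariant factors of ∂_1 are all 1, so H_0 ≅ Z.
  H_1: rank ker ∂_1 − rank ∂_2 = (6 − 3) − 3 = 0, and the invariant factors of ∂_2 are all 1, so H_1 ≅ 0.
  H_2: rank ker ∂_2 − rank ∂_3 = (4 − 3) − 0 = 1, and there is no ∂_3, so H_2 ≅ Z.

As a check, the Euler characteristic is 4 − 6 + 4 = 2, which agrees with 1 − 0 + 1 = 2.

H_0 = Z,  H_1 = 0,  H_2 = Z.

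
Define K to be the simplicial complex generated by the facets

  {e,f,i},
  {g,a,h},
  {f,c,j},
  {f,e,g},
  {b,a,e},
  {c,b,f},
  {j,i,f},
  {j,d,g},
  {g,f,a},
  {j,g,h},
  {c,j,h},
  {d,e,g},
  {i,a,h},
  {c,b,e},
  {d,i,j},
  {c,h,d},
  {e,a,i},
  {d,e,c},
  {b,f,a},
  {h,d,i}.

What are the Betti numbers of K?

Take the total order a < b < c < d < e < f < g < h < i < j on the vertex set. Then K (dimension 2) consists of the simplices:

  0-simplices (10): a, b, c, d, e, f, g, h, i, j
  1-simplices (30): ab, ae, af, ag, ah, ai, bc, be, bf, cd, ce, cf, ch, cj, de, dg, dh, di, dj, ef, eg, ei, fg, fi, fj, gh, gj, hi, hj, ij
  2-simplices (20): abe, abf, aei, afg, agh, ahi, bce, bcf, cde, cdh, cfj, chj, deg, dgj, dhi, dij, efg, efi, fij, ghj

Hence C_0 ≅ Z^10, C_1 ≅ Z^30, C_2 ≅ Z^20.

The boundary map ∂_1: C_1 → C_0 sends each edge [p,q] (with p < q) to q − p. For instance
  ∂di = i − d.
The resulting 10×30 matrix has rank 9, and its Smith normal form has invariant factors (1,1,1,1,1,1,1,1,1).

Boundary ∂_2: C_2 → C_1 maps a triangle to the signed sum of its edges. For instance
  ∂ghj = hj − gj + gh,
  ∂cdh = dh − ch + cd.
This gives a 30×20 integer matrix of rank 20; reducing to Smith normal form yields diagonal entries (1,1,1,1,1,1,1,1,1,1,1,1,1,1,1,1,1,1,1,2).

Now H_k = ker ∂_k / im ∂_{k+1}, so:

  H_0: rank C_0 − rank ∂_1 = 10 − 9 = 1, and the invariant factors of ∂_1 are all 1, so H_0 = Z.
  H_1: rank ker ∂_1 − rank ∂_2 = (30 − 9) − 20 = 1, and ∂_2 has invariant factor 2 > 1, so H_1 = Z ⊕ Z_2.
  H_2: rank ker ∂_2 − rank ∂_3 = (20 − 20) − 0 = 0, and there is no ∂_3, so H_2 = 0.

Hence the Betti numbers are b_0 = 1, b_1 = 1, b_2 = 0.

b_0 = 1, b_1 = 1, b_2 = 0.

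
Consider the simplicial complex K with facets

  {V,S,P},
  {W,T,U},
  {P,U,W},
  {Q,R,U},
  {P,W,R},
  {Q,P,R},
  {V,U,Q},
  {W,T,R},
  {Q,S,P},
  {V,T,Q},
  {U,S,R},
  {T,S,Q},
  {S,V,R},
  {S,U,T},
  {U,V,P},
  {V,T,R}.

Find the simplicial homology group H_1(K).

Take the total order P < Q < R < S < T < U < V < W on the vertex set. Then K (dimension 2) consists of the simplices:

  0-simplices (8): P, Q, R, S, T, U, V, W
  1-simplices (24): PQ, PR, PS, PU, PV, PW, QR, QS, QT, QU, QV, RS, RT, RU, RV, RW, ST, SU, SV, TU, TV, TW, UV, UW
  2-simplices (16): PQR, PQS, PRW, PSV, PUV, PUW, QRU, QST, QTV, QUV, RSU, RSV, RTV, RTW, STU, TUW

Hence C_0 ≅ Z^8, C_1 ≅ Z^24, C_2 ≅ Z^16.

∂_1: C_1 → C_0 is given by ∂[p,q] = [q] − [p].
As a 8×24 matrix over Z this has rank 7, with invariant factors (1,1,1,1,1,1,1).

Boundary ∂_2: C_2 → C_1 sends each 2-simplex [p,q,r] to [q,r] − [p,r] + [p,q]. For instance
  ∂PQR = QR − PR + PQ,
  ∂STU = TU − SU + ST.
This gives a 24×16 integer matrix of rank 15; reducing to Smith normal form yields diagonal entries (1,1,1,1,1,1,1,1,1,1,1,1,1,1,1).

From H_k ≅ ker(∂_k) / im(∂_{k+1}) we obtain:

  H_1: rank ker ∂_1 − rank ∂_2 = (24 − 7) − 15 = 2, and the invariant factors of ∂_2 are all 1, so H_1 = Z^2.

H_1 = Z^2.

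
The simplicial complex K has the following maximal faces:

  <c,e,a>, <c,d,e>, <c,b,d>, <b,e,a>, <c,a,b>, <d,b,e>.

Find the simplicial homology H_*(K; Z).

H_0 ≅ Z,  H_1 = 0,  H_2 ≅ Z.

We work with the vertex ordering a < b < c < d < e. The simplices of K, each written with vertices in increasing order, are:

  0-simplices (5): a, b, c, d, e
  1-simplices (9): ab, ac, ae, bc, bd, be, cd, ce, de
  2-simplices (6): abc, abe, ace, bcd, bde, cde

so the chain groups are C_0 ≅ Z^5, C_1 ≅ Z^9, C_2 ≅ Z^6.

∂_1: C_1 → C_0 is given by ∂[p,q] = [q] − [p]. For instance
  ∂bd = d − b.
The resulting 5×9 matrix has rank 4, and its Smith normal form has invariant factors (1,1,1,1).

The boundary map ∂_2: C_2 → C_1 maps a triangle to the signed sum of its edges. For instance
  ∂abc = bc − ac + ab,
  ∂cde = de − ce + cd.
The 9×6 boundary matrix has rank 5 and Smith normal form diag(1,1,1,1,1).

From H_k ≅ ker(∂_k) / im(∂_{k+1}) we obtain:

  H_0: rank C_0 − rank ∂_1 = 5 − 4 = 1, and the invariant factors of ∂_1 are all 1, so H_0 = Z.
  H_1: rank ker ∂_1 − rank ∂_2 = (9 − 4) − 5 = 0, and the invariant factors of ∂_2 are all 1, so H_1 = 0.
  H_2: rank ker ∂_2 − rank ∂_3 = (6 − 5) − 0 = 1, and there is no ∂_3, so H_2 = Z.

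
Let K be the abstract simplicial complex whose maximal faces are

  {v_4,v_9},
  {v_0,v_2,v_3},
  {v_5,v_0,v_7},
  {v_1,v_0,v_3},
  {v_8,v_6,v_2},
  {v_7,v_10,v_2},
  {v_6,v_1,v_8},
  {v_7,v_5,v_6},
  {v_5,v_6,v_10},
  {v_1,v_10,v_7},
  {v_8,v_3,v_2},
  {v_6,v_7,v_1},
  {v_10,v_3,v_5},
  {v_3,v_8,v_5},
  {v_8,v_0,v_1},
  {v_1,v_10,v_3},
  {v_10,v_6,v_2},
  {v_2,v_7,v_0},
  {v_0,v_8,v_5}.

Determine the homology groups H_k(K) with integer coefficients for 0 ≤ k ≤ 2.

H_0 = Z^2,  H_1 = Z ⊕ Z/2,  H_2 = 0.

Fix the vertex order v_0 < v_1 < v_2 < v_3 < v_4 < v_5 < v_6 < v_7 < v_8 < v_9 < v_10 and write every simplex with vertices in increasing order. Then dim K = 2 and the simplices of K are:

  0-simplices (11): [v_0], [v_1], [v_2], [v_3], [v_4], [v_5], [v_6], [v_7], [v_8], [v_9], [v_10]
  1-simplices (28): (28 of them)
  2-simplices (18): (18 of them)

Hence C_0 ≅ Z^11, C_1 ≅ Z^28, C_2 ≅ Z^18.

∂_1: C_1 → C_0 is given by ∂[p,q] = [q] − [p].
The resulting 11×28 matrix has rank 9, and its Smith normal form has invariant factors (1,1,1,1,1,1,1,1,1).

The boundary map ∂_2: C_2 → C_1 maps a triangle to the signed sum of its edges. For instance
  ∂[v_2,v_6,v_8] = [v_6,v_8] − [v_2,v_8] + [v_2,v_6],
  ∂[v_5,v_6,v_7] = [v_6,v_7] − [v_5,v_7] + [v_5,v_6].
The 28×18 boundary matrix has rank 18 and Smith normal form diag(1,1,1,1,1,1,1,1,1,1,1,1,1,1,1,1,1,2).

From H_k ≅ ker(∂_k) / im(∂_{k+1}) we obtain:

  H_0: rank C_0 − rank ∂_1 = 11 − 9 = 2, and the invariant factors of ∂_1 are all 1, so H_0 ≅ Z^2.
  H_1: rank ker ∂_1 − rank ∂_2 = (28 − 9) − 18 = 1, and ∂_2 has invariant factor 2 > 1, so H_1 ≅ Z ⊕ Z/2.
  H_2: rank ker ∂_2 − rank ∂_3 = (18 − 18) − 0 = 0, and there is no ∂_3, so H_2 ≅ 0.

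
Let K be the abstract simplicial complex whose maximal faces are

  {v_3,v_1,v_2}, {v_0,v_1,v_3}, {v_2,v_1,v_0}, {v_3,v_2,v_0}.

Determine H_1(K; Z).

H_1 = 0.

Fix the vertex order v_0 < v_1 < v_2 < v_3 and write every simplex with vertices in increasing order. Then dim K = 2 and the simplices of K are:

  0-simplices (4): [v_0], [v_1], [v_2], [v_3]
  1-simplices (6): [v_0,v_1], [v_0,v_2], [v_0,v_3], [v_1,v_2], [v_1,v_3], [v_2,v_3]
  2-simplices (4): [v_0,v_1,v_2], [v_0,v_1,v_3], [v_0,v_2,v_3], [v_1,v_2,v_3]

giving chain groups C_0 ≅ Z^4, C_1 ≅ Z^6, C_2 ≅ Z^4.

The boundary map ∂_1: C_1 → C_0 is given by ∂[p,q] = [q] − [p]. For instance
  ∂[v_0,v_2] = [v_2] − [v_0].
The resulting 4×6 matrix has rank 3, and its Smith normal form has invariant factors (1,1,1).

Boundary ∂_2: C_2 → C_1 maps a triangle to the signed sum of its edges. For instance
  ∂[v_1,v_2,v_3] = [v_2,v_3] − [v_1,v_3] + [v_1,v_2],
  ∂[v_0,v_1,v_2] = [v_1,v_2] − [v_0,v_2] + [v_0,v_1].
The 6×4 boundary matrix has rank 3 and Smith normal form diag(1,1,1).

Computing H_k = (kernel of ∂_k) / (image of ∂_{k+1}):

  H_1: rank ker ∂_1 − rank ∂_2 = (6 − 3) − 3 = 0, and the invariant factors of ∂_2 are all 1, so H_1 ≅ 0.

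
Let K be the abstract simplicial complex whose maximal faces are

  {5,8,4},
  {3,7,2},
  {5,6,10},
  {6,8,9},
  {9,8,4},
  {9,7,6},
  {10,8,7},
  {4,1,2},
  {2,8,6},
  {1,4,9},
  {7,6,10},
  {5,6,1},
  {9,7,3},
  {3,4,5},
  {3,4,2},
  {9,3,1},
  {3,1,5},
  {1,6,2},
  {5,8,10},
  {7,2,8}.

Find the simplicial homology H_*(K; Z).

H_0 ≅ Z,  H_1 ≅ Z ⊕ Z/2Z,  H_2 = 0.

We work with the vertex ordering 1 < 2 < 3 < 4 < 5 < 6 < 7 < 8 < 9 < 10. The simplices of K, each written with vertices in increasing order, are:

  0-simplices (10): [1], [2], [3], [4], [5], [6], [7], [8], [9], [10]
  1-simplices (30): (30 of them)
  2-simplices (20): (20 of them)

giving chain groups C_0 ≅ Z^10, C_1 ≅ Z^30, C_2 ≅ Z^20.

∂_1: C_1 → C_0 is given by ∂[p,q] = [q] − [p].
This gives a 10×30 integer matrix of rank 9; reducing to Smith normal form yields diagonal entries (1,1,1,1,1,1,1,1,1).

Boundary ∂_2: C_2 → C_1 acts by ∂[p,q,r] = [q,r] − [p,r] + [p,q]. For instance
  ∂[4,8,9] = [8,9] − [4,9] + [4,8],
  ∂[1,5,6] = [5,6] − [1,6] + [1,5].
This gives a 30×20 integer matrix of rank 20; reducing to Smith normal form yields diagonal entries (1,1,1,1,1,1,1,1,1,1,1,1,1,1,1,1,1,1,1,2).

Now H_k = ker ∂_k / im ∂_{k+1}, so:

  H_0: rank C_0 − rank ∂_1 = 10 − 9 = 1, and the invariant factors of ∂_1 are all 1, so H_0 ≅ Z.
  H_1: rank ker ∂_1 − rank ∂_2 = (30 − 9) − 20 = 1, and ∂_2 has invariant factor 2 > 1, so H_1 ≅ Z ⊕ Z/2Z.
  H_2: rank ker ∂_2 − rank ∂_3 = (20 − 20) − 0 = 0, and there is no ∂_3, so H_2 ≅ 0.

(K is a triangulation of the Klein bottle.)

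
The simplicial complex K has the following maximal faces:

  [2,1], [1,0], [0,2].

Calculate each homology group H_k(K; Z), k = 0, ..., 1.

Take the total order 0 < 1 < 2 on the vertex set. Then K (dimension 1) consists of the simplices:

  0-simplices (3): [0], [1], [2]
  1-simplices (3): [0,1], [0,2], [1,2]

so the chain groups are C_0 ≅ Z^3, C_1 ≅ Z^3.

Boundary ∂_1: C_1 → C_0 sends each edge [p,q] (with p < q) to q − p.
The 3×3 boundary matrix has rank 2 and Smith normal form diag(1,1).

Now H_k = ker ∂_k / im ∂_{k+1}, so:

  H_0: rank C_0 − rank ∂_1 = 3 − 2 = 1, and the invariant factors of ∂_1 are all 1, so H_0 ≅ Z.
  H_1: rank ker ∂_1 − rank ∂_2 = (3 − 2) − 0 = 1, and there is no ∂_2, so H_1 ≅ Z.

As a check, the Euler characteristic is 3 − 3 = 0, which agrees with 1 − 1 = 0.

H_0 = Z,  H_1 = Z.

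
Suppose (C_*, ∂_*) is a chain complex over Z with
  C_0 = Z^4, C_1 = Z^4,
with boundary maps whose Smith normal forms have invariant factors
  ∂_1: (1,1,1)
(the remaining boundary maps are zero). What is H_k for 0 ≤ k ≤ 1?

H_0: b_0 = 4 − 0 − 3 = 1; torsion from ∂_1 factors > 1: none. So H_0 ≅ Z.
H_1: b_1 = 4 − 3 − 0 = 1; torsion from ∂_2 factors > 1: none. So H_1 ≅ Z.

H_0 ≅ Z,  H_1 ≅ Z.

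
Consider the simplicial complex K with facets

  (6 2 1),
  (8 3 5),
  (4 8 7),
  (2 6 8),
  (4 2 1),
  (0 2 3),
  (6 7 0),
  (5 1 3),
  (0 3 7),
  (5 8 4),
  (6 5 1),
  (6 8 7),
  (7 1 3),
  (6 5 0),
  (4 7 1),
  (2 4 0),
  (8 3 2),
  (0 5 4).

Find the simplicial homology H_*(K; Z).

H_0 ≅ Z,  H_1 ≅ Z^2,  H_2 ≅ Z.

K has 9 vertices, 27 edges, 18 triangles.
rank ∂_0 = 0, rank ∂_1 = 8 ⇒ b_0 = 9 − 0 − 8 = 1; all invariant factors of ∂_1 are 1 so no torsion. So H_0 = Z.
rank ∂_1 = 8, rank ∂_2 = 17 ⇒ b_1 = 27 − 8 − 17 = 2; all invariant factors of ∂_2 are 1 so no torsion. So H_1 = Z^2.
rank ∂_2 = 17, rank ∂_3 = 0 ⇒ b_2 = 18 − 17 − 0 = 1. So H_2 = Z.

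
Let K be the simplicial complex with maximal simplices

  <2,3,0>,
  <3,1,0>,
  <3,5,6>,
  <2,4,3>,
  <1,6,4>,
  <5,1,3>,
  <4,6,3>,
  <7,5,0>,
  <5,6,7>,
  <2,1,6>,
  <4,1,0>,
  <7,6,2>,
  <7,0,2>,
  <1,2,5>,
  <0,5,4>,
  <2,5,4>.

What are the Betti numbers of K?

b_0 = 1, b_1 = 2, b_2 = 1.

We work with the vertex ordering 0 < 1 < 2 < 3 < 4 < 5 < 6 < 7. The simplices of K, each written with vertices in increasing order, are:

  0-simplices (8): [0], [1], [2], [3], [4], [5], [6], [7]
  1-simplices (24): (24 of them)
  2-simplices (16): [0,1,3], [0,1,4], [0,2,3], [0,2,7], [0,4,5], [0,5,7], [1,2,5], [1,2,6], [1,3,5], [1,4,6], [2,3,4], [2,4,5], [2,6,7], [3,4,6], [3,5,6], [5,6,7]

so the chain groups are C_0 ≅ Z^8, C_1 ≅ Z^24, C_2 ≅ Z^16.

The boundary map ∂_1: C_1 → C_0 sends each edge [p,q] (with p < q) to q − p. For instance
  ∂[3,6] = [6] − [3].
The resulting 8×24 matrix has rank 7, and its Smith normal form has invariant factors (1,1,1,1,1,1,1).

The boundary map ∂_2: C_2 → C_1 maps a triangle to the signed sum of its edges. For instance
  ∂[0,5,7] = [5,7] − [0,7] + [0,5],
  ∂[2,3,4] = [3,4] − [2,4] + [2,3].
This gives a 24×16 integer matrix of rank 15; reducing to Smith normal form yields diagonal entries (1,1,1,1,1,1,1,1,1,1,1,1,1,1,1).

Reading off H_k = ker ∂_k / im ∂_{k+1}:

  H_0: rank C_0 − rank ∂_1 = 8 − 7 = 1, and the invariant factors of ∂_1 are all 1, so H_0 = Z.
  H_1: rank ker ∂_1 − rank ∂_2 = (24 − 7) − 15 = 2, and the invariant factors of ∂_2 are all 1, so H_1 = Z^2.
  H_2: rank ker ∂_2 − rank ∂_3 = (16 − 15) − 0 = 1, and there is no ∂_3, so H_2 = Z.

Hence the Betti numbers are b_0 = 1, b_1 = 2, b_2 = 1.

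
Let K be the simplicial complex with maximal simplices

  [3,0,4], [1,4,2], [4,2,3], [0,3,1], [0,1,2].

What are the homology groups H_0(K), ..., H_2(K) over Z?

H_0 = Z,  H_1 = Z,  H_2 = 0.

K has 5 vertices, 10 edges, 5 triangles.
rank ∂_0 = 0, rank ∂_1 = 4 ⇒ b_0 = 5 − 0 − 4 = 1; all invariant factors of ∂_1 are 1 so no torsion. So H_0 ≅ Z.
rank ∂_1 = 4, rank ∂_2 = 5 ⇒ b_1 = 10 − 4 − 5 = 1; all invariant factors of ∂_2 are 1 so no torsion. So H_1 ≅ Z.
rank ∂_2 = 5, rank ∂_3 = 0 ⇒ b_2 = 5 − 5 − 0 = 0. So H_2 ≅ 0.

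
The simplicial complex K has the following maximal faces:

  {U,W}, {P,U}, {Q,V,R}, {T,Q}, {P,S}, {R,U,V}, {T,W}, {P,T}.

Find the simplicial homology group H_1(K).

H_1 = Z^2.

We work with the vertex ordering P < Q < R < S < T < U < V < W. The simplices of K, each written with vertices in increasing order, are:

  0-simplices (8): P, Q, R, S, T, U, V, W
  1-simplices (11): PS, PT, PU, QR, QT, QV, RU, RV, TW, UV, UW
  2-simplices (2): QRV, RUV

so the chain groups are C_0 ≅ Z^8, C_1 ≅ Z^11, C_2 ≅ Z^2.

∂_1: C_1 → C_0 sends each edge [p,q] (with p < q) to q − p.
As a 8×11 matrix over Z this has rank 7, with invariant factors (1,1,1,1,1,1,1).

Boundary ∂_2: C_2 → C_1 acts by ∂[p,q,r] = [q,r] − [p,r] + [p,q]. For instance
  ∂RUV = UV − RV + RU,
  ∂QRV = RV − QV + QR.
The resulting 11×2 matrix has rank 2, and its Smith normal form has invariant factors (1,1).

Now H_k = ker ∂_k / im ∂_{k+1}, so:

  H_1: rank ker ∂_1 − rank ∂_2 = (11 − 7) − 2 = 2, and the invariant factors of ∂_2 are all 1, so H_1 ≅ Z^2.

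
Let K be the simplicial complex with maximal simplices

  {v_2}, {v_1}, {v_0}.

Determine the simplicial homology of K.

H_0 = Z^3.

K has 3 vertices.
rank ∂_0 = 0, rank ∂_1 = 0 ⇒ b_0 = 3 − 0 − 0 = 3. So H_0 = Z^3.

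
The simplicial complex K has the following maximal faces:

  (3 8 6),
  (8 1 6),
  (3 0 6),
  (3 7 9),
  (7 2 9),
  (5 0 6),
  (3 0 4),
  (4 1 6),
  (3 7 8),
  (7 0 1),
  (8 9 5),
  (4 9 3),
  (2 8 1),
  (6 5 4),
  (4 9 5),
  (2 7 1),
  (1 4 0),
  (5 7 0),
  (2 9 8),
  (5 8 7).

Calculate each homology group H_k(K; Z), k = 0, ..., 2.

We work with the vertex ordering 0 < 1 < 2 < 3 < 4 < 5 < 6 < 7 < 8 < 9. The simplices of K, each written with vertices in increasing order, are:

  0-simplices (10): [0], [1], [2], [3], [4], [5], [6], [7], [8], [9]
  1-simplices (30): (30 of them)
  2-simplices (20): (20 of them)

so the chain groups are C_0 ≅ Z^10, C_1 ≅ Z^30, C_2 ≅ Z^20.

The boundary map ∂_1: C_1 → C_0 sends each edge [p,q] (with p < q) to q − p. For instance
  ∂[5,7] = [7] − [5].
The resulting 10×30 matrix has rank 9, and its Smith normal form has invariant factors (1,1,1,1,1,1,1,1,1).

∂_2: C_2 → C_1 sends each 2-simplex [p,q,r] to [q,r] − [p,r] + [p,q]. For instance
  ∂[3,6,8] = [6,8] − [3,8] + [3,6],
  ∂[4,5,9] = [5,9] − [4,9] + [4,5].
As a 30×20 matrix over Z this has rank 20, with invariant factors (1,1,1,1,1,1,1,1,1,1,1,1,1,1,1,1,1,1,1,2).

Now H_k = ker ∂_k / im ∂_{k+1}, so:

  H_0: rank C_0 − rank ∂_1 = 10 − 9 = 1, and the invariant factors of ∂_1 are all 1, so H_0 = Z.
  H_1: rank ker ∂_1 − rank ∂_2 = (30 − 9) − 20 = 1, and ∂_2 has invariant factor 2 > 1, so H_1 = Z ⊕ Z/2Z.
  H_2: rank ker ∂_2 − rank ∂_3 = (20 − 20) − 0 = 0, and there is no ∂_3, so H_2 = 0.

As a check, the Euler characteristic is 10 − 30 + 20 = 0, which agrees with 1 − 1 + 0 = 0.

H_0 = Z,  H_1 = Z ⊕ Z/2Z,  H_2 = 0.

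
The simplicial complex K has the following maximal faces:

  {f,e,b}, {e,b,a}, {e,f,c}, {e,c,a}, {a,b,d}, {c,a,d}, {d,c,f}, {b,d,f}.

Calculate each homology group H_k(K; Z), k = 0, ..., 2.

Order the vertices as a < b < c < d < e < f. Listing each simplex with vertices in this order, K has dimension 2 with simplices:

  0-simplices (6): a, b, c, d, e, f
  1-simplices (12): ab, ac, ad, ae, bd, be, bf, cd, ce, cf, df, ef
  2-simplices (8): abd, abe, acd, ace, bdf, bef, cdf, cef

Hence C_0 ≅ Z^6, C_1 ≅ Z^12, C_2 ≅ Z^8.

Boundary ∂_1: C_1 → C_0 maps an edge to its endpoints' difference, ∂[p,q] = q − p.
As a 6×12 matrix over Z this has rank 5, with invariant factors (1,1,1,1,1).

Boundary ∂_2: C_2 → C_1 sends each 2-simplex [p,q,r] to [q,r] − [p,r] + [p,q]. For instance
  ∂cdf = df − cf + cd,
  ∂ace = ce − ae + ac.
The resulting 12×8 matrix has rank 7, and its Smith normal form has invariant factors (1,1,1,1,1,1,1).

Reading off H_k = ker ∂_k / im ∂_{k+1}:

  H_0: rank C_0 − rank ∂_1 = 6 − 5 = 1, and the invariant factors of ∂_1 are all 1, so H_0 = Z.
  H_1: rank ker ∂_1 − rank ∂_2 = (12 − 5) − 7 = 0, and the invariant factors of ∂_2 are all 1, so H_1 = 0.
  H_2: rank ker ∂_2 − rank ∂_3 = (8 − 7) − 0 = 1, and there is no ∂_3, so H_2 = Z.

H_0 ≅ Z,  H_1 = 0,  H_2 ≅ Z.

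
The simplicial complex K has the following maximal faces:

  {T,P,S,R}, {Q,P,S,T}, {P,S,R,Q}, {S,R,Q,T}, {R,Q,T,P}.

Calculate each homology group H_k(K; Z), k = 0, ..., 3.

H_0 ≅ Z,  H_1 = 0,  H_2 = 0,  H_3 ≅ Z.

Take the total order P < Q < R < S < T on the vertex set. Then K (dimension 3) consists of the simplices:

  0-simplices (5): P, Q, R, S, T
  1-simplices (10): PQ, PR, PS, PT, QR, QS, QT, RS, RT, ST
  2-simplices (10): PQR, PQS, PQT, PRS, PRT, PST, QRS, QRT, QST, RST
  3-simplices (5): PQRS, PQRT, PQST, PRST, QRST

giving chain groups C_0 ≅ Z^5, C_1 ≅ Z^10, C_2 ≅ Z^10, C_3 ≅ Z^5.

The boundary map ∂_1: C_1 → C_0 sends each edge [p,q] (with p < q) to q − p.
As a 5×10 matrix over Z this has rank 4, with invariant factors (1,1,1,1).

∂_2: C_2 → C_1 maps a triangle to the signed sum of its edges. For instance
  ∂PRT = RT − PT + PR,
  ∂QRS = RS − QS + QR.
As a 10×10 matrix over Z this has rank 6, with invariant factors (1,1,1,1,1,1).

∂_3: C_3 → C_2 sends each 3-simplex σ to the alternating sum Σ_i (−1)^i (σ with its i-th vertex removed). For instance
  ∂QRST = RST − QST + QRT − QRS,
  ∂PQRT = QRT − PRT + PQT − PQR.
The 10×5 boundary matrix has rank 4 and Smith normal form diag(1,1,1,1).

Now H_k = ker ∂_k / im ∂_{k+1}, so:

  H_0: rank C_0 − rank ∂_1 = 5 − 4 = 1, and the invariant factors of ∂_1 are all 1, so H_0 ≅ Z.
  H_1: rank ker ∂_1 − rank ∂_2 = (10 − 4) − 6 = 0, and the invariant factors of ∂_2 are all 1, so H_1 ≅ 0.
  H_2: rank ker ∂_2 − rank ∂_3 = (10 − 6) − 4 = 0, and the invariant factors of ∂_3 are all 1, so H_2 ≅ 0.
  H_3: rank ker ∂_3 − rank ∂_4 = (5 − 4) − 0 = 1, and there is no ∂_4, so H_3 ≅ Z.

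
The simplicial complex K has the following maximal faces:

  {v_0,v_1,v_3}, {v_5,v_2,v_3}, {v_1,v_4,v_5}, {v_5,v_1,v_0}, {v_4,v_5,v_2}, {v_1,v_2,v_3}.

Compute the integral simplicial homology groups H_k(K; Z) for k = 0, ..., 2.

K has 6 vertices, 12 edges, 6 triangles.
rank ∂_0 = 0, rank ∂_1 = 5 ⇒ b_0 = 6 − 0 − 5 = 1; all invariant factors of ∂_1 are 1 so no torsion. So H_0 ≅ Z.
rank ∂_1 = 5, rank ∂_2 = 6 ⇒ b_1 = 12 − 5 − 6 = 1; all invariant factors of ∂_2 are 1 so no torsion. So H_1 ≅ Z.
rank ∂_2 = 6, rank ∂_3 = 0 ⇒ b_2 = 6 − 6 − 0 = 0. So H_2 ≅ 0.

H_0 ≅ Z,  H_1 ≅ Z,  H_2 = 0.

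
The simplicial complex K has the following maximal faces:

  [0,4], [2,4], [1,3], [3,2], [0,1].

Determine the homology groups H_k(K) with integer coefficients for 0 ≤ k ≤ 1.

H_0 = Z,  H_1 = Z.

Take the total order 0 < 1 < 2 < 3 < 4 on the vertex set. Then K (dimension 1) consists of the simplices:

  0-simplices (5): [0], [1], [2], [3], [4]
  1-simplices (5): [0,1], [0,4], [1,3], [2,3], [2,4]

so the chain groups are C_0 ≅ Z^5, C_1 ≅ Z^5.

∂_1: C_1 → C_0 is given by ∂[p,q] = [q] − [p].
This gives a 5×5 integer matrix of rank 4; reducing to Smith normal form yields diagonal entries (1,1,1,1).

Computing H_k = (kernel of ∂_k) / (image of ∂_{k+1}):

  H_0: rank C_0 − rank ∂_1 = 5 − 4 = 1, and the invariant factors of ∂_1 are all 1, so H_0 ≅ Z.
  H_1: rank ker ∂_1 − rank ∂_2 = (5 − 4) − 0 = 1, and there is no ∂_2, so H_1 ≅ Z.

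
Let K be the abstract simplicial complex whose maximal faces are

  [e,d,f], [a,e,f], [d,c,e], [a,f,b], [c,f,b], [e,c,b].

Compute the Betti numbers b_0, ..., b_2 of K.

b_0 = 1, b_1 = 1, b_2 = 0.

Take the total order a < b < c < d < e < f on the vertex set. Then K (dimension 2) consists of the simplices:

  0-simplices (6): a, b, c, d, e, f
  1-simplices (12): ab, ae, af, bc, be, bf, cd, ce, cf, de, df, ef
  2-simplices (6): abf, aef, bce, bcf, cde, def

Hence C_0 ≅ Z^6, C_1 ≅ Z^12, C_2 ≅ Z^6.

Boundary ∂_1: C_1 → C_0 is given by ∂[p,q] = [q] − [p]. For instance
  ∂de = e − d.
The 6×12 boundary matrix has rank 5 and Smith normal form diag(1,1,1,1,1).

The boundary map ∂_2: C_2 → C_1 acts by ∂[p,q,r] = [q,r] − [p,r] + [p,q]. For instance
  ∂def = ef − df + de,
  ∂bcf = cf − bf + bc.
As a 12×6 matrix over Z this has rank 6, with invariant factors (1,1,1,1,1,1).

From H_k ≅ ker(∂_k) / im(∂_{k+1}) we obtain:

  H_0: rank C_0 − rank ∂_1 = 6 − 5 = 1, and the invariant factors of ∂_1 are all 1, so H_0 = Z.
  H_1: rank ker ∂_1 − rank ∂_2 = (12 − 5) − 6 = 1, and the invariant factors of ∂_2 are all 1, so H_1 = Z.
  H_2: rank ker ∂_2 − rank ∂_3 = (6 − 6) − 0 = 0, and there is no ∂_3, so H_2 = 0.

As a check, the Euler characteristic is 6 − 12 + 6 = 0, which agrees with 1 − 1 + 0 = 0.

Hence the Betti numbers are b_0 = 1, b_1 = 1, b_2 = 0.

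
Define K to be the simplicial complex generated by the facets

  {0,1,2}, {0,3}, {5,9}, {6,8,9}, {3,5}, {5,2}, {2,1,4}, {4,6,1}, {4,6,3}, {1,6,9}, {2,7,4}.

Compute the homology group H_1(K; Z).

We work with the vertex ordering 0 < 1 < 2 < 3 < 4 < 5 < 6 < 7 < 8 < 9. The simplices of K, each written with vertices in increasing order, are:

  0-simplices (10): [0], [1], [2], [3], [4], [5], [6], [7], [8], [9]
  1-simplices (19): [0,1], [0,2], [0,3], [1,2], [1,4], [1,6], [1,9], [2,4], [2,5], [2,7], [3,4], [3,5], [3,6], [4,6], [4,7], [5,9], [6,8], [6,9], [8,9]
  2-simplices (7): [0,1,2], [1,2,4], [1,4,6], [1,6,9], [2,4,7], [3,4,6], [6,8,9]

Hence C_0 ≅ Z^10, C_1 ≅ Z^19, C_2 ≅ Z^7.

The boundary map ∂_1: C_1 → C_0 is given by ∂[p,q] = [q] − [p].
As a 10×19 matrix over Z this has rank 9, with invariant factors (1,1,1,1,1,1,1,1,1).

The boundary map ∂_2: C_2 → C_1 acts by ∂[p,q,r] = [q,r] − [p,r] + [p,q]. For instance
  ∂[3,4,6] = [4,6] − [3,6] + [3,4],
  ∂[2,4,7] = [4,7] − [2,7] + [2,4].
As a 19×7 matrix over Z this has rank 7, with invariant factors (1,1,1,1,1,1,1).

Now H_k = ker ∂_k / im ∂_{k+1}, so:

  H_1: rank ker ∂_1 − rank ∂_2 = (19 − 9) − 7 = 3, and the invariant factors of ∂_2 are all 1, so H_1 ≅ Z^3.

H_1 ≅ Z^3.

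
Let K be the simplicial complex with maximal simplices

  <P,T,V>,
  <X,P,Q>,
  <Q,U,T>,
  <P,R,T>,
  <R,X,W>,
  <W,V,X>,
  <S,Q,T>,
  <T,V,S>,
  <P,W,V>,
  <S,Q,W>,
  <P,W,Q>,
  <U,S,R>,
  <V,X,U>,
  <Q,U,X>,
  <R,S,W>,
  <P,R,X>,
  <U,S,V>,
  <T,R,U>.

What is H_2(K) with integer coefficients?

H_2 ≅ 0.

K has 9 vertices, 27 edges, 18 triangles.
rank ∂_2 = 18, rank ∂_3 = 0 ⇒ b_2 = 18 − 18 − 0 = 0. So H_2 ≅ 0.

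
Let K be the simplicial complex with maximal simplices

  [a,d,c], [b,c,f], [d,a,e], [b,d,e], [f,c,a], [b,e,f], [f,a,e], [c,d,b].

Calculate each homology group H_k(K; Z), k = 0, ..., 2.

We work with the vertex ordering a < b < c < d < e < f. The simplices of K, each written with vertices in increasing order, are:

  0-simplices (6): a, b, c, d, e, f
  1-simplices (12): ac, ad, ae, af, bc, bd, be, bf, cd, cf, de, ef
  2-simplices (8): acd, acf, ade, aef, bcd, bcf, bde, bef

giving chain groups C_0 ≅ Z^6, C_1 ≅ Z^12, C_2 ≅ Z^8.

The boundary map ∂_1: C_1 → C_0 sends each edge [p,q] (with p < q) to q − p.
The 6×12 boundary matrix has rank 5 and Smith normal form diag(1,1,1,1,1).

Boundary ∂_2: C_2 → C_1 maps a triangle to the signed sum of its edges. For instance
  ∂bef = ef − bf + be,
  ∂bde = de − be + bd.
The resulting 12×8 matrix has rank 7, and its Smith normal form has invariant factors (1,1,1,1,1,1,1).

Computing H_k = (kernel of ∂_k) / (image of ∂_{k+1}):

  H_0: rank C_0 − rank ∂_1 = 6 − 5 = 1, and the invariant factors of ∂_1 are all 1, so H_0 ≅ Z.
  H_1: rank ker ∂_1 − rank ∂_2 = (12 − 5) − 7 = 0, and the invariant factors of ∂_2 are all 1, so H_1 ≅ 0.
  H_2: rank ker ∂_2 − rank ∂_3 = (8 − 7) − 0 = 1, and there is no ∂_3, so H_2 ≅ Z.

H_0 ≅ Z,  H_1 = 0,  H_2 ≅ Z.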